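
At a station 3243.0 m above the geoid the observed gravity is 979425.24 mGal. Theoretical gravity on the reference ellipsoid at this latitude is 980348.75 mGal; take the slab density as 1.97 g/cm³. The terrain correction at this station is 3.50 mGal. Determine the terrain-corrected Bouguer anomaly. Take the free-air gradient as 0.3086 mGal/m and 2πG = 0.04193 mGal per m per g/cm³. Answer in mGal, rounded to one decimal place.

Free-air correction = 0.3086 × 3243.0 = 1000.79 mGal
Free-air anomaly = 979425.24 − 980348.75 + (1000.79) = 77.28 mGal
Bouguer slab correction = 0.04193 × 1.97 × 3243.0 = 267.88 mGal
Simple Bouguer anomaly = 77.28 − (267.88) = -190.60 mGal
Complete Bouguer anomaly = -190.60 + 3.50 = -187.10 mGal

-187.1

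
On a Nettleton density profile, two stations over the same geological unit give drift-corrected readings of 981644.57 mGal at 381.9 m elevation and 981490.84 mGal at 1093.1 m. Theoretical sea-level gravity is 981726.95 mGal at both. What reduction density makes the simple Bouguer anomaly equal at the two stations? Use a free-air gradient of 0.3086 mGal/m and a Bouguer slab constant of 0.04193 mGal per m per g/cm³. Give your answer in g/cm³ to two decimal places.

2.20

Δg_obs = 981490.84 − 981644.57 = -153.73 mGal over Δh = 1093.1 − 381.9 = 711.2 m
Equal Bouguer anomalies ⇒ Δg_obs + (0.3086 − 0.04193ρ)·Δh = 0
0.3086 − 0.04193ρ = −Δg_obs/Δh = 0.21616
ρ = (0.3086 − 0.21616) / 0.04193 = 2.20 g/cm³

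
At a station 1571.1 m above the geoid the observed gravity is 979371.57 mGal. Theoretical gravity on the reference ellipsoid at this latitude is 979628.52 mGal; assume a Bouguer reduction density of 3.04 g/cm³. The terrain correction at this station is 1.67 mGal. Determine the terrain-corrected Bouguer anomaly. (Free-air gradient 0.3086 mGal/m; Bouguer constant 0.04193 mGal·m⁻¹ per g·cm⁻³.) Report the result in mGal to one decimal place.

29.3

Free-air correction = 0.3086 × 1571.1 = 484.84 mGal
Free-air anomaly = 979371.57 − 979628.52 + (484.84) = 227.89 mGal
Bouguer slab correction = 0.04193 × 3.04 × 1571.1 = 200.26 mGal
Simple Bouguer anomaly = 227.89 − (200.26) = 27.63 mGal
Complete Bouguer anomaly = 27.63 + 1.67 = 29.30 mGal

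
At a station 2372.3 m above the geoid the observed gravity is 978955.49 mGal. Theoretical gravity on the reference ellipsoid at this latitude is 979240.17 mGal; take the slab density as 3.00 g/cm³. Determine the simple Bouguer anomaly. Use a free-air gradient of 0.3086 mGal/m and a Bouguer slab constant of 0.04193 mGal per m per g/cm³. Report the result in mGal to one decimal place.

149.0

Free-air correction = 0.3086 × 2372.3 = 732.09 mGal
Free-air anomaly = 978955.49 − 979240.17 + (732.09) = 447.41 mGal
Bouguer slab correction = 0.04193 × 3.00 × 2372.3 = 298.41 mGal
Simple Bouguer anomaly = 447.41 − (298.41) = 149.00 mGal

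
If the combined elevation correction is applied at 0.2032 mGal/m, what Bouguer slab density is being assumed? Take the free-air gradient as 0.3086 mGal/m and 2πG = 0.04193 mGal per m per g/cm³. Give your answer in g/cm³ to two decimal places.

0.2032 = 0.3086 − 0.04193 × ρ
ρ = (0.3086 − 0.2032) / 0.04193 = 2.51 g/cm³

2.51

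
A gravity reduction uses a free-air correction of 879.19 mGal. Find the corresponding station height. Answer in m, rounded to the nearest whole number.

h = 879.19 / 0.3086 = 2848.96 m

2849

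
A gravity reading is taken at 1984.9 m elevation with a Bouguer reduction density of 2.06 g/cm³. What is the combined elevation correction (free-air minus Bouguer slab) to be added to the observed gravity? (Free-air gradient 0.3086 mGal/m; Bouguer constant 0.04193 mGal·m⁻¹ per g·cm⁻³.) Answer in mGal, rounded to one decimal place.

Combined gradient = 0.3086 − 0.04193 × 2.06 = 0.2222242 mGal/m
Combined elevation correction = 0.2222242 × 1984.9 = 441.1 mGal

441.1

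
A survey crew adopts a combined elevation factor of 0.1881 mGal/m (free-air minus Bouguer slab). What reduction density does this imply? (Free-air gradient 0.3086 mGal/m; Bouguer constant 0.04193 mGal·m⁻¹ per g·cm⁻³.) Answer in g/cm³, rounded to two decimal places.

2.87

0.1881 = 0.3086 − 0.04193 × ρ
ρ = (0.3086 − 0.1881) / 0.04193 = 2.87 g/cm³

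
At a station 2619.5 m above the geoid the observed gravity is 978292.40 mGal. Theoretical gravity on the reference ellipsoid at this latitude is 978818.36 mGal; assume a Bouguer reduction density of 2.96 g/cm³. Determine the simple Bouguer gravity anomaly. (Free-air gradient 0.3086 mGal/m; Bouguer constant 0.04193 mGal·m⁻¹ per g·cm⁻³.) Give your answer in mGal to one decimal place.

-42.7

Free-air correction = 0.3086 × 2619.5 = 808.38 mGal
Free-air anomaly = 978292.40 − 978818.36 + (808.38) = 282.42 mGal
Bouguer slab correction = 0.04193 × 2.96 × 2619.5 = 325.11 mGal
Simple Bouguer anomaly = 282.42 − (325.11) = -42.69 mGal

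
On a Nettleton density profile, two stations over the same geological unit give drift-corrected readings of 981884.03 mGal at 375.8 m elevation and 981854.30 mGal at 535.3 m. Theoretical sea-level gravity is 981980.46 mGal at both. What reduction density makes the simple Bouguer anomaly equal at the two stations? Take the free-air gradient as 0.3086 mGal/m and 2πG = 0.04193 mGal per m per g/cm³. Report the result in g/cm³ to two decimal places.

Δg_obs = 981854.30 − 981884.03 = -29.73 mGal over Δh = 535.3 − 375.8 = 159.5 m
Equal Bouguer anomalies ⇒ Δg_obs + (0.3086 − 0.04193ρ)·Δh = 0
0.3086 − 0.04193ρ = −Δg_obs/Δh = 0.18639
ρ = (0.3086 − 0.18639) / 0.04193 = 2.91 g/cm³

2.91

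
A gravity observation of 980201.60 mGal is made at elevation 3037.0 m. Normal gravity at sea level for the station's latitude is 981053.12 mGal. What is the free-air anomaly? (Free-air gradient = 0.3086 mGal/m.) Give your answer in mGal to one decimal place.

85.7

Free-air correction = 0.3086 × 3037.0 = 937.22 mGal
Free-air anomaly = 980201.60 − 981053.12 + (937.22) = 85.70 mGal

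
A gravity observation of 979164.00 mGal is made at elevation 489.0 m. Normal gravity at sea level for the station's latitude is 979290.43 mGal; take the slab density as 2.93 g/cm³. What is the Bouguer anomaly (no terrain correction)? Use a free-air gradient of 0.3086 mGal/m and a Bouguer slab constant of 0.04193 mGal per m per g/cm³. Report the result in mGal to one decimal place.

-35.6

Free-air correction = 0.3086 × 489.0 = 150.91 mGal
Free-air anomaly = 979164.00 − 979290.43 + (150.91) = 24.48 mGal
Bouguer slab correction = 0.04193 × 2.93 × 489.0 = 60.08 mGal
Simple Bouguer anomaly = 24.48 − (60.08) = -35.60 mGal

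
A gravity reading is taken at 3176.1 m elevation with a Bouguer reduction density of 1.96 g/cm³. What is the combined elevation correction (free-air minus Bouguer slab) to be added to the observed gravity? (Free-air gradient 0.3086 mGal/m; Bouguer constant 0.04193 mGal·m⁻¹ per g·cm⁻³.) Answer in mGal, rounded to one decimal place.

719.1

Combined gradient = 0.3086 − 0.04193 × 1.96 = 0.2264172 mGal/m
Combined elevation correction = 0.2264172 × 3176.1 = 719.1 mGal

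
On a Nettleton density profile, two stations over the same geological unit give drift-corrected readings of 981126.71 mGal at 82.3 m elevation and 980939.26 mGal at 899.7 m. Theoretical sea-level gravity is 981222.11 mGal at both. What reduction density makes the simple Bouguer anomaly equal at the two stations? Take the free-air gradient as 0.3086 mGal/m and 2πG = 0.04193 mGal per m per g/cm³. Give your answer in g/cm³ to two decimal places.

1.89

Δg_obs = 980939.26 − 981126.71 = -187.45 mGal over Δh = 899.7 − 82.3 = 817.4 m
Equal Bouguer anomalies ⇒ Δg_obs + (0.3086 − 0.04193ρ)·Δh = 0
0.3086 − 0.04193ρ = −Δg_obs/Δh = 0.22932
ρ = (0.3086 − 0.22932) / 0.04193 = 1.89 g/cm³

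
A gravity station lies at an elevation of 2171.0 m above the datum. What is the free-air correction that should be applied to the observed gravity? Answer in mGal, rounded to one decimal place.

670.0

Free-air correction = 0.3086 × 2171.0 = 670.0 mGal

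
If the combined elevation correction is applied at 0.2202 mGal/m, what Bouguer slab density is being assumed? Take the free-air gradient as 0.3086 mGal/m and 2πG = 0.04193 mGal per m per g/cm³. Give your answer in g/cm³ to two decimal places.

0.2202 = 0.3086 − 0.04193 × ρ
ρ = (0.3086 − 0.2202) / 0.04193 = 2.11 g/cm³

2.11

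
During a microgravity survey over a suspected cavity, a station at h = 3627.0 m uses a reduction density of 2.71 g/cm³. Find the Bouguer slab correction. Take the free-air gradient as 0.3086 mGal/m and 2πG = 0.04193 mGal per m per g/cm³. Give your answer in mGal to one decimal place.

412.1

Bouguer slab correction = 0.04193 × 2.71 × 3627.0 = 412.1 mGal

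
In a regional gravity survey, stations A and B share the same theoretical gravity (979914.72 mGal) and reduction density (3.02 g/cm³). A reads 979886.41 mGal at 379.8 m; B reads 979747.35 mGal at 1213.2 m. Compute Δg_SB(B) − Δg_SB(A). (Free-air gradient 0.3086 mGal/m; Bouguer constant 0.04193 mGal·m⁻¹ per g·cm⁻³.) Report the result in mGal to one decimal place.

12.6

Δg_SB(A) = 979886.41 − 979914.72 + 0.3086×379.8 − 0.04193×3.02×379.8 = 40.80 mGal
Δg_SB(B) = 979747.35 − 979914.72 + 0.3086×1213.2 − 0.04193×3.02×1213.2 = 53.40 mGal
Difference = 53.40 − (40.80) = 12.60 mGal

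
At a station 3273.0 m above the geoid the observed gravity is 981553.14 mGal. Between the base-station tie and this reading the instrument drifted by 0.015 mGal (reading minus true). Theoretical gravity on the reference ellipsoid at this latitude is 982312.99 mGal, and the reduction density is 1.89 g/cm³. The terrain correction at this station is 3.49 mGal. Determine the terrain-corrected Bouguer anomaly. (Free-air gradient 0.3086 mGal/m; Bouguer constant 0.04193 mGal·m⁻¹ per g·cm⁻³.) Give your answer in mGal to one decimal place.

Drift-corrected reading = 981553.14 − (0.015) = 981553.125 mGal
Free-air correction = 0.3086 × 3273.0 = 1010.05 mGal
Free-air anomaly = 981553.125 − 982312.99 + (1010.05) = 250.185 mGal
Bouguer slab correction = 0.04193 × 1.89 × 3273.0 = 259.38 mGal
Simple Bouguer anomaly = 250.185 − (259.38) = -9.195 mGal
Complete Bouguer anomaly = -9.195 + 3.49 = -5.705 mGal

-5.7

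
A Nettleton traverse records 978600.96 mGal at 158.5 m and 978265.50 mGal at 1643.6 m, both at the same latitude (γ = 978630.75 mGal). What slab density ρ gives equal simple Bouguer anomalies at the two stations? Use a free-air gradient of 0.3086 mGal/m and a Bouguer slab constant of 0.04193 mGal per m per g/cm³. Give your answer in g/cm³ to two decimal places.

Δg_obs = 978265.50 − 978600.96 = -335.46 mGal over Δh = 1643.6 − 158.5 = 1485.1 m
Equal Bouguer anomalies ⇒ Δg_obs + (0.3086 − 0.04193ρ)·Δh = 0
0.3086 − 0.04193ρ = −Δg_obs/Δh = 0.22588
ρ = (0.3086 − 0.22588) / 0.04193 = 1.97 g/cm³

1.97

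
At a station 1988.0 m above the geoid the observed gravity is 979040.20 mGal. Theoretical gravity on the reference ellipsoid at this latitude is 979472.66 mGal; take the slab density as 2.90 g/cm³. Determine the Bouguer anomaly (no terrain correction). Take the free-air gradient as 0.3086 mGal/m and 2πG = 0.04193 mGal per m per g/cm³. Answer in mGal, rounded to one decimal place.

Free-air correction = 0.3086 × 1988.0 = 613.50 mGal
Free-air anomaly = 979040.20 − 979472.66 + (613.50) = 181.04 mGal
Bouguer slab correction = 0.04193 × 2.90 × 1988.0 = 241.73 mGal
Simple Bouguer anomaly = 181.04 − (241.73) = -60.69 mGal

-60.7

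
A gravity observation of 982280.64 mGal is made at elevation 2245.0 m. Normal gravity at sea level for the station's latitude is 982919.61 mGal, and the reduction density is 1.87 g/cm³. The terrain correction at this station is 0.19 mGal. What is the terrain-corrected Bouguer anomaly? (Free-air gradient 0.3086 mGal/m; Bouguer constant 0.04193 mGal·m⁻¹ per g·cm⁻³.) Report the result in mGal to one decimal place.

Free-air correction = 0.3086 × 2245.0 = 692.81 mGal
Free-air anomaly = 982280.64 − 982919.61 + (692.81) = 53.84 mGal
Bouguer slab correction = 0.04193 × 1.87 × 2245.0 = 176.03 mGal
Simple Bouguer anomaly = 53.84 − (176.03) = -122.19 mGal
Complete Bouguer anomaly = -122.19 + 0.19 = -122.00 mGal

-122.0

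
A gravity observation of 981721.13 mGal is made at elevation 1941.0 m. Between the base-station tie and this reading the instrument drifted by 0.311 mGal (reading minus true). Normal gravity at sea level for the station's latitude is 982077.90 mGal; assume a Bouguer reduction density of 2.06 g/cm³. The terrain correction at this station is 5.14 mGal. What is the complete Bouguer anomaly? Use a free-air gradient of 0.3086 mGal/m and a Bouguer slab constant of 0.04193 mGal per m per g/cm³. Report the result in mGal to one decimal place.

Drift-corrected reading = 981721.13 − (0.311) = 981720.819 mGal
Free-air correction = 0.3086 × 1941.0 = 598.99 mGal
Free-air anomaly = 981720.819 − 982077.90 + (598.99) = 241.909 mGal
Bouguer slab correction = 0.04193 × 2.06 × 1941.0 = 167.66 mGal
Simple Bouguer anomaly = 241.909 − (167.66) = 74.249 mGal
Complete Bouguer anomaly = 74.249 + 5.14 = 79.389 mGal

79.4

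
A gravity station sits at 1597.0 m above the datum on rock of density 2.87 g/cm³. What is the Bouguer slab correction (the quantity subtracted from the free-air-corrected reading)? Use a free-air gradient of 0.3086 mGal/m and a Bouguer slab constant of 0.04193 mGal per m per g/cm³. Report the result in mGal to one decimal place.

192.2

Bouguer slab correction = 0.04193 × 2.87 × 1597.0 = 192.2 mGal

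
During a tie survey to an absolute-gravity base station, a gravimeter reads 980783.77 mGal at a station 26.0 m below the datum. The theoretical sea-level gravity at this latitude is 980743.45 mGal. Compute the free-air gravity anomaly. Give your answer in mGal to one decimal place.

32.3

Free-air correction = 0.3086 × -26.0 = -8.02 mGal
Free-air anomaly = 980783.77 − 980743.45 + (-8.02) = 32.30 mGal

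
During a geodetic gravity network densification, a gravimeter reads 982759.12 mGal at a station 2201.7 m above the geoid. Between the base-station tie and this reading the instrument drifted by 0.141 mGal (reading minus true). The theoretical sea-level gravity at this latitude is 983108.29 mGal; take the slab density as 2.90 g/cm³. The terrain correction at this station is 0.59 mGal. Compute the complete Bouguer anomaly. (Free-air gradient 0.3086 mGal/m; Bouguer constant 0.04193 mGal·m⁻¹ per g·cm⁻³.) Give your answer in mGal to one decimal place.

Drift-corrected reading = 982759.12 − (0.141) = 982758.979 mGal
Free-air correction = 0.3086 × 2201.7 = 679.44 mGal
Free-air anomaly = 982758.979 − 983108.29 + (679.44) = 330.129 mGal
Bouguer slab correction = 0.04193 × 2.90 × 2201.7 = 267.72 mGal
Simple Bouguer anomaly = 330.129 − (267.72) = 62.409 mGal
Complete Bouguer anomaly = 62.409 + 0.59 = 62.999 mGal

63.0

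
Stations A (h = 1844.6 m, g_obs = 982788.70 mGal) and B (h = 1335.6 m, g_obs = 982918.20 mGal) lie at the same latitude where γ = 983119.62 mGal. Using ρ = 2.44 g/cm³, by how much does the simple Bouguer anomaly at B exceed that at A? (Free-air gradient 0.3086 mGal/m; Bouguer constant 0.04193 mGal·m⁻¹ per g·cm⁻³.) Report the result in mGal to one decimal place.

24.5

Δg_SB(A) = 982788.70 − 983119.62 + 0.3086×1844.6 − 0.04193×2.44×1844.6 = 49.60 mGal
Δg_SB(B) = 982918.20 − 983119.62 + 0.3086×1335.6 − 0.04193×2.44×1335.6 = 74.10 mGal
Difference = 74.10 − (49.60) = 24.50 mGal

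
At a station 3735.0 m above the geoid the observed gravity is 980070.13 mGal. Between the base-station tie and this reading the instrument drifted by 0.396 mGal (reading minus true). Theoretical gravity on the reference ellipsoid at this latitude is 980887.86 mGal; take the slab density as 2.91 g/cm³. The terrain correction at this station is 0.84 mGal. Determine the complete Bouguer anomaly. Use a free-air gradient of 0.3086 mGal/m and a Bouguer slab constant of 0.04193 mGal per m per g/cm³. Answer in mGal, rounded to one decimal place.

-120.4

Drift-corrected reading = 980070.13 − (0.396) = 980069.734 mGal
Free-air correction = 0.3086 × 3735.0 = 1152.62 mGal
Free-air anomaly = 980069.734 − 980887.86 + (1152.62) = 334.494 mGal
Bouguer slab correction = 0.04193 × 2.91 × 3735.0 = 455.73 mGal
Simple Bouguer anomaly = 334.494 − (455.73) = -121.236 mGal
Complete Bouguer anomaly = -121.236 + 0.84 = -120.396 mGal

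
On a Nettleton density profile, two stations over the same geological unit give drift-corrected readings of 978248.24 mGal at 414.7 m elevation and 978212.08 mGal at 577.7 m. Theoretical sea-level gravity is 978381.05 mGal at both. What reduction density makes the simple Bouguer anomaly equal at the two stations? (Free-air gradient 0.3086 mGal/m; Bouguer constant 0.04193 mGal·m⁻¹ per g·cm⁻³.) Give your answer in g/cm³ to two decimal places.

Δg_obs = 978212.08 − 978248.24 = -36.16 mGal over Δh = 577.7 − 414.7 = 163.0 m
Equal Bouguer anomalies ⇒ Δg_obs + (0.3086 − 0.04193ρ)·Δh = 0
0.3086 − 0.04193ρ = −Δg_obs/Δh = 0.22184
ρ = (0.3086 − 0.22184) / 0.04193 = 2.07 g/cm³

2.07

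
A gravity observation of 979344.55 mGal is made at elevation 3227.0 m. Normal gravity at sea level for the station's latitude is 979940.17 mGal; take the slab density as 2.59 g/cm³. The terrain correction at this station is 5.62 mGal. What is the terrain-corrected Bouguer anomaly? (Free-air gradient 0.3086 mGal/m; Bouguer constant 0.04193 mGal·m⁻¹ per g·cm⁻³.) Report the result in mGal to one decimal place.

55.4

Free-air correction = 0.3086 × 3227.0 = 995.85 mGal
Free-air anomaly = 979344.55 − 979940.17 + (995.85) = 400.23 mGal
Bouguer slab correction = 0.04193 × 2.59 × 3227.0 = 350.45 mGal
Simple Bouguer anomaly = 400.23 − (350.45) = 49.78 mGal
Complete Bouguer anomaly = 49.78 + 5.62 = 55.40 mGal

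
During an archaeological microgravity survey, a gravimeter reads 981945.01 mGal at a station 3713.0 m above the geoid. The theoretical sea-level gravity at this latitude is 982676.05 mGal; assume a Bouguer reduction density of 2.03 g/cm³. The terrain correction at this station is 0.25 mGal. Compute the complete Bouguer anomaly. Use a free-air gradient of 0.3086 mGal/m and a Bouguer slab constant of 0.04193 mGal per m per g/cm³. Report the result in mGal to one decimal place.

Free-air correction = 0.3086 × 3713.0 = 1145.83 mGal
Free-air anomaly = 981945.01 − 982676.05 + (1145.83) = 414.79 mGal
Bouguer slab correction = 0.04193 × 2.03 × 3713.0 = 316.04 mGal
Simple Bouguer anomaly = 414.79 − (316.04) = 98.75 mGal
Complete Bouguer anomaly = 98.75 + 0.25 = 99.00 mGal

99.0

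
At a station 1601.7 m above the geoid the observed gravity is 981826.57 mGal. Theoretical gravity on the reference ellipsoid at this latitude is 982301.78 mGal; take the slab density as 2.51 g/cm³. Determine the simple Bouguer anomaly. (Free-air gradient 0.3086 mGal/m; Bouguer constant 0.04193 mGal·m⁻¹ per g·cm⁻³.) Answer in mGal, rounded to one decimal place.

-149.5

Free-air correction = 0.3086 × 1601.7 = 494.28 mGal
Free-air anomaly = 981826.57 − 982301.78 + (494.28) = 19.07 mGal
Bouguer slab correction = 0.04193 × 2.51 × 1601.7 = 168.57 mGal
Simple Bouguer anomaly = 19.07 − (168.57) = -149.50 mGal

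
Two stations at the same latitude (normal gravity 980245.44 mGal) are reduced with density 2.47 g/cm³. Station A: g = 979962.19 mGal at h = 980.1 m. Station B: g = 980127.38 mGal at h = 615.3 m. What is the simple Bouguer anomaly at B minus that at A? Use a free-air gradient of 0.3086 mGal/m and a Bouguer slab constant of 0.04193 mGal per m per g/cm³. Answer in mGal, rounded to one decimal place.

Δg_SB(A) = 979962.19 − 980245.44 + 0.3086×980.1 − 0.04193×2.47×980.1 = -82.30 mGal
Δg_SB(B) = 980127.38 − 980245.44 + 0.3086×615.3 − 0.04193×2.47×615.3 = 8.10 mGal
Difference = 8.10 − (-82.30) = 90.40 mGal

90.4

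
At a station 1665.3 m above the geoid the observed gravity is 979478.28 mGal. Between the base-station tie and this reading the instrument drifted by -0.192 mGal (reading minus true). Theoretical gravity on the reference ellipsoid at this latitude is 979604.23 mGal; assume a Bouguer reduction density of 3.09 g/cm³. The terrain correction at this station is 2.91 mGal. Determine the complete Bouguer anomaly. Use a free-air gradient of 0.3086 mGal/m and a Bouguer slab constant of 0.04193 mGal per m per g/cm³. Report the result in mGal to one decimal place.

175.3

Drift-corrected reading = 979478.28 − (-0.192) = 979478.472 mGal
Free-air correction = 0.3086 × 1665.3 = 513.91 mGal
Free-air anomaly = 979478.472 − 979604.23 + (513.91) = 388.152 mGal
Bouguer slab correction = 0.04193 × 3.09 × 1665.3 = 215.76 mGal
Simple Bouguer anomaly = 388.152 − (215.76) = 172.392 mGal
Complete Bouguer anomaly = 172.392 + 2.91 = 175.302 mGal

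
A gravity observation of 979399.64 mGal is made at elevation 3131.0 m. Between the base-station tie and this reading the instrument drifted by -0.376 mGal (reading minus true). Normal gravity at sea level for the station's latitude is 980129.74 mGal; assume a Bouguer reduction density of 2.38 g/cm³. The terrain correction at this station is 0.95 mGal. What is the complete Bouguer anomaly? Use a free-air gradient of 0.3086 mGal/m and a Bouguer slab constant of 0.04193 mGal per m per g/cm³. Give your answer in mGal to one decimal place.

Drift-corrected reading = 979399.64 − (-0.376) = 979400.016 mGal
Free-air correction = 0.3086 × 3131.0 = 966.23 mGal
Free-air anomaly = 979400.016 − 980129.74 + (966.23) = 236.506 mGal
Bouguer slab correction = 0.04193 × 2.38 × 3131.0 = 312.45 mGal
Simple Bouguer anomaly = 236.506 − (312.45) = -75.944 mGal
Complete Bouguer anomaly = -75.944 + 0.95 = -74.994 mGal

-75.0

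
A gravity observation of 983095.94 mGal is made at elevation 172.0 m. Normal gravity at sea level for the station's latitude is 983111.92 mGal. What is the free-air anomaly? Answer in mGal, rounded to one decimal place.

Free-air correction = 0.3086 × 172.0 = 53.08 mGal
Free-air anomaly = 983095.94 − 983111.92 + (53.08) = 37.10 mGal

37.1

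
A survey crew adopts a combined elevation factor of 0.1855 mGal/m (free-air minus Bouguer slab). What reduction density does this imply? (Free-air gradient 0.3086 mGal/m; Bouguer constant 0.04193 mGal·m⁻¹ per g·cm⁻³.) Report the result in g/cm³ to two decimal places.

0.1855 = 0.3086 − 0.04193 × ρ
ρ = (0.3086 − 0.1855) / 0.04193 = 2.94 g/cm³

2.94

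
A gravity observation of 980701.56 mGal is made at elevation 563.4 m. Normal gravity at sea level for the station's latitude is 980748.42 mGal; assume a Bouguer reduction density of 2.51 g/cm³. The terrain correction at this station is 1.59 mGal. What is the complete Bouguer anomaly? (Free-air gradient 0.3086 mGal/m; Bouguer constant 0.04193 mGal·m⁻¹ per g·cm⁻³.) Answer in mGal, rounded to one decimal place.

69.3

Free-air correction = 0.3086 × 563.4 = 173.87 mGal
Free-air anomaly = 980701.56 − 980748.42 + (173.87) = 127.01 mGal
Bouguer slab correction = 0.04193 × 2.51 × 563.4 = 59.29 mGal
Simple Bouguer anomaly = 127.01 − (59.29) = 67.72 mGal
Complete Bouguer anomaly = 67.72 + 1.59 = 69.31 mGal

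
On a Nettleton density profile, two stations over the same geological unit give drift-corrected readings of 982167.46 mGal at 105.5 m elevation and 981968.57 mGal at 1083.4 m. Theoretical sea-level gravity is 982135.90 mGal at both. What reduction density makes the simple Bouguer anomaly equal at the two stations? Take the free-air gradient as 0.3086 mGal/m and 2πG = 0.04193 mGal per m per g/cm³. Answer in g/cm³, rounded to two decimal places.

Δg_obs = 981968.57 − 982167.46 = -198.89 mGal over Δh = 1083.4 − 105.5 = 977.9 m
Equal Bouguer anomalies ⇒ Δg_obs + (0.3086 − 0.04193ρ)·Δh = 0
0.3086 − 0.04193ρ = −Δg_obs/Δh = 0.20338
ρ = (0.3086 − 0.20338) / 0.04193 = 2.51 g/cm³

2.51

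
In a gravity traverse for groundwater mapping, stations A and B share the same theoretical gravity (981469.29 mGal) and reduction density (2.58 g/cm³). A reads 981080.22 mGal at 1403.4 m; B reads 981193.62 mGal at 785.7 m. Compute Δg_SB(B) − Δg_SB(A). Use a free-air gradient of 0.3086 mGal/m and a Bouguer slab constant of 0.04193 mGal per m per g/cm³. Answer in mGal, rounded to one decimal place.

-10.4

Δg_SB(A) = 981080.22 − 981469.29 + 0.3086×1403.4 − 0.04193×2.58×1403.4 = -107.80 mGal
Δg_SB(B) = 981193.62 − 981469.29 + 0.3086×785.7 − 0.04193×2.58×785.7 = -118.20 mGal
Difference = -118.20 − (-107.80) = -10.40 mGal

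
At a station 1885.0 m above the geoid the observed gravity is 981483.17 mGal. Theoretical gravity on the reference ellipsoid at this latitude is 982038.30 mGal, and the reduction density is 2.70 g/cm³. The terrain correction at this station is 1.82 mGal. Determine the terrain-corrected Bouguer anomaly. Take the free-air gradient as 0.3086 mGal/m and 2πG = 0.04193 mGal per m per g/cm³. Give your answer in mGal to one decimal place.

-185.0

Free-air correction = 0.3086 × 1885.0 = 581.71 mGal
Free-air anomaly = 981483.17 − 982038.30 + (581.71) = 26.58 mGal
Bouguer slab correction = 0.04193 × 2.70 × 1885.0 = 213.40 mGal
Simple Bouguer anomaly = 26.58 − (213.40) = -186.82 mGal
Complete Bouguer anomaly = -186.82 + 1.82 = -185.00 mGal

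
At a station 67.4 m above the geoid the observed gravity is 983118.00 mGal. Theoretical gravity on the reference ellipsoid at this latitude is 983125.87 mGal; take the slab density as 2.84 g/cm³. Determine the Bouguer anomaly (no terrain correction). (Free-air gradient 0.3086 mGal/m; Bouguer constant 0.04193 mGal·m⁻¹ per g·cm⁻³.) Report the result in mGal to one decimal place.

Free-air correction = 0.3086 × 67.4 = 20.80 mGal
Free-air anomaly = 983118.00 − 983125.87 + (20.80) = 12.93 mGal
Bouguer slab correction = 0.04193 × 2.84 × 67.4 = 8.03 mGal
Simple Bouguer anomaly = 12.93 − (8.03) = 4.90 mGal

4.9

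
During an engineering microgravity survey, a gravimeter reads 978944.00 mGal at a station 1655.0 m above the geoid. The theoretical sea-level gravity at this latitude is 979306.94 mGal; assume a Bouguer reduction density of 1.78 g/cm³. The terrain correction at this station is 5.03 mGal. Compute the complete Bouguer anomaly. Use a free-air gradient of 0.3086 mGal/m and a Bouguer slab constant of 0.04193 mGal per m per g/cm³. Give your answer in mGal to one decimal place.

29.3

Free-air correction = 0.3086 × 1655.0 = 510.73 mGal
Free-air anomaly = 978944.00 − 979306.94 + (510.73) = 147.79 mGal
Bouguer slab correction = 0.04193 × 1.78 × 1655.0 = 123.52 mGal
Simple Bouguer anomaly = 147.79 − (123.52) = 24.27 mGal
Complete Bouguer anomaly = 24.27 + 5.03 = 29.30 mGal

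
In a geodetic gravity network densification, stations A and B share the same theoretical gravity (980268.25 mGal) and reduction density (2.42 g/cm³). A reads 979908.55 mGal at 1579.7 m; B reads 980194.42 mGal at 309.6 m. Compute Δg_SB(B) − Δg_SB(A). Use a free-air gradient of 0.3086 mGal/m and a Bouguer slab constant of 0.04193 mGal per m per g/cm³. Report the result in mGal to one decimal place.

22.8

Δg_SB(A) = 979908.55 − 980268.25 + 0.3086×1579.7 − 0.04193×2.42×1579.7 = -32.50 mGal
Δg_SB(B) = 980194.42 − 980268.25 + 0.3086×309.6 − 0.04193×2.42×309.6 = -9.70 mGal
Difference = -9.70 − (-32.50) = 22.80 mGal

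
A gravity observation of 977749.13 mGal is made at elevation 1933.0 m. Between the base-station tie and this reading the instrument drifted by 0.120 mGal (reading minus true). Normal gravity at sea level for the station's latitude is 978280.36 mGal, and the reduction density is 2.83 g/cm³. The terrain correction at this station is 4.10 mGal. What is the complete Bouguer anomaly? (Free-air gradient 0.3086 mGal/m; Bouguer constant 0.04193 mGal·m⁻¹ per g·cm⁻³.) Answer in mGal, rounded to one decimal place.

-160.1

Drift-corrected reading = 977749.13 − (0.120) = 977749.010 mGal
Free-air correction = 0.3086 × 1933.0 = 596.52 mGal
Free-air anomaly = 977749.010 − 978280.36 + (596.52) = 65.170 mGal
Bouguer slab correction = 0.04193 × 2.83 × 1933.0 = 229.37 mGal
Simple Bouguer anomaly = 65.170 − (229.37) = -164.200 mGal
Complete Bouguer anomaly = -164.200 + 4.10 = -160.100 mGal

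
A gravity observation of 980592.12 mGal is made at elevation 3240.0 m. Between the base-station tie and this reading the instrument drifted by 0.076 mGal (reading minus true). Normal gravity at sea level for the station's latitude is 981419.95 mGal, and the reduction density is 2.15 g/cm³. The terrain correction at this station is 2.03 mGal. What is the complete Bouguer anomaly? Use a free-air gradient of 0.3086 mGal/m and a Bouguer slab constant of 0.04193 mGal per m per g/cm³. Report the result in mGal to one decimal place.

-118.1

Drift-corrected reading = 980592.12 − (0.076) = 980592.044 mGal
Free-air correction = 0.3086 × 3240.0 = 999.86 mGal
Free-air anomaly = 980592.044 − 981419.95 + (999.86) = 171.954 mGal
Bouguer slab correction = 0.04193 × 2.15 × 3240.0 = 292.08 mGal
Simple Bouguer anomaly = 171.954 − (292.08) = -120.126 mGal
Complete Bouguer anomaly = -120.126 + 2.03 = -118.096 mGal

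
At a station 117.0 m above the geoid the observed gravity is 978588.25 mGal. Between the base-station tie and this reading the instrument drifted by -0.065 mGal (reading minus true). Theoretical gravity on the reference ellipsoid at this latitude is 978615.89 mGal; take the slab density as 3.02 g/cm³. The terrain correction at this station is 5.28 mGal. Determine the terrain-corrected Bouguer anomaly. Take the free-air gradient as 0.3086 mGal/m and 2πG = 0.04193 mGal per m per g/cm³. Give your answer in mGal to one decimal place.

Drift-corrected reading = 978588.25 − (-0.065) = 978588.315 mGal
Free-air correction = 0.3086 × 117.0 = 36.11 mGal
Free-air anomaly = 978588.315 − 978615.89 + (36.11) = 8.535 mGal
Bouguer slab correction = 0.04193 × 3.02 × 117.0 = 14.82 mGal
Simple Bouguer anomaly = 8.535 − (14.82) = -6.285 mGal
Complete Bouguer anomaly = -6.285 + 5.28 = -1.005 mGal

-1.0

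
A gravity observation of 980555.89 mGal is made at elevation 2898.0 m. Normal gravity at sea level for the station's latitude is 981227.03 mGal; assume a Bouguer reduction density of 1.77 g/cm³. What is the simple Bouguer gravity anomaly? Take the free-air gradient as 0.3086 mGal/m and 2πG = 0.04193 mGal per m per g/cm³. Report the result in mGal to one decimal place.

8.1

Free-air correction = 0.3086 × 2898.0 = 894.32 mGal
Free-air anomaly = 980555.89 − 981227.03 + (894.32) = 223.18 mGal
Bouguer slab correction = 0.04193 × 1.77 × 2898.0 = 215.08 mGal
Simple Bouguer anomaly = 223.18 − (215.08) = 8.10 mGal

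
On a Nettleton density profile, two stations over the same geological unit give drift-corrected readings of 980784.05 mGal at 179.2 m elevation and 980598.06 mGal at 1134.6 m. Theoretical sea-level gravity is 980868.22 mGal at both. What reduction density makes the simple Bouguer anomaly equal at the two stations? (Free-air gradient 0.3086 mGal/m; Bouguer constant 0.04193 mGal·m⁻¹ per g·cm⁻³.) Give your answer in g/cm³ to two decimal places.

2.72

Δg_obs = 980598.06 − 980784.05 = -185.99 mGal over Δh = 1134.6 − 179.2 = 955.4 m
Equal Bouguer anomalies ⇒ Δg_obs + (0.3086 − 0.04193ρ)·Δh = 0
0.3086 − 0.04193ρ = −Δg_obs/Δh = 0.19467
ρ = (0.3086 − 0.19467) / 0.04193 = 2.72 g/cm³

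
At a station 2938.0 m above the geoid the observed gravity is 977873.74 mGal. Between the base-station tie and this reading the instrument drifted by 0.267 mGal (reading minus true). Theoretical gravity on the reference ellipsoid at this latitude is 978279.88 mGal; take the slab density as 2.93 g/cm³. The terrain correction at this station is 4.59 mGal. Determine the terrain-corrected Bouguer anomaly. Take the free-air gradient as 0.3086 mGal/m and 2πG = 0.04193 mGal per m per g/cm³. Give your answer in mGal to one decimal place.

Drift-corrected reading = 977873.74 − (0.267) = 977873.473 mGal
Free-air correction = 0.3086 × 2938.0 = 906.67 mGal
Free-air anomaly = 977873.473 − 978279.88 + (906.67) = 500.263 mGal
Bouguer slab correction = 0.04193 × 2.93 × 2938.0 = 360.95 mGal
Simple Bouguer anomaly = 500.263 − (360.95) = 139.313 mGal
Complete Bouguer anomaly = 139.313 + 4.59 = 143.903 mGal

143.9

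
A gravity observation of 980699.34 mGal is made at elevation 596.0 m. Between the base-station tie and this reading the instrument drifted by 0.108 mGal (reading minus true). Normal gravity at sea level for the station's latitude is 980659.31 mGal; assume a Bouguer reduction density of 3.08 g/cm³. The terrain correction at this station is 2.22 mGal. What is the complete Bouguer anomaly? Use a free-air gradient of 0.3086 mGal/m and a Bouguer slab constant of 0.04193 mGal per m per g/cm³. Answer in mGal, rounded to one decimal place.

149.1

Drift-corrected reading = 980699.34 − (0.108) = 980699.232 mGal
Free-air correction = 0.3086 × 596.0 = 183.93 mGal
Free-air anomaly = 980699.232 − 980659.31 + (183.93) = 223.852 mGal
Bouguer slab correction = 0.04193 × 3.08 × 596.0 = 76.97 mGal
Simple Bouguer anomaly = 223.852 − (76.97) = 146.882 mGal
Complete Bouguer anomaly = 146.882 + 2.22 = 149.102 mGal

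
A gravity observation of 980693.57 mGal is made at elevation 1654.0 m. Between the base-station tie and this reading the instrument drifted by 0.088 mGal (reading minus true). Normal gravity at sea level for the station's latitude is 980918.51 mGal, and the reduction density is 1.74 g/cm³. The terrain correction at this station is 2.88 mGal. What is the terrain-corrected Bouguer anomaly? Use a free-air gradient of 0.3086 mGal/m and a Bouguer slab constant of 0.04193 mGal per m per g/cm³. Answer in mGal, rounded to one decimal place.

Drift-corrected reading = 980693.57 − (0.088) = 980693.482 mGal
Free-air correction = 0.3086 × 1654.0 = 510.42 mGal
Free-air anomaly = 980693.482 − 980918.51 + (510.42) = 285.392 mGal
Bouguer slab correction = 0.04193 × 1.74 × 1654.0 = 120.67 mGal
Simple Bouguer anomaly = 285.392 − (120.67) = 164.722 mGal
Complete Bouguer anomaly = 164.722 + 2.88 = 167.602 mGal

167.6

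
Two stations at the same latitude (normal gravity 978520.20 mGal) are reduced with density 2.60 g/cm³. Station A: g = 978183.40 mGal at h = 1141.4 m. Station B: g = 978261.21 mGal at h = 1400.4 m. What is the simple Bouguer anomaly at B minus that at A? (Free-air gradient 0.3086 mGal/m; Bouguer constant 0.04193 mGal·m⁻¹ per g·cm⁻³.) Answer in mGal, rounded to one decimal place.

129.5

Δg_SB(A) = 978183.40 − 978520.20 + 0.3086×1141.4 − 0.04193×2.60×1141.4 = -109.00 mGal
Δg_SB(B) = 978261.21 − 978520.20 + 0.3086×1400.4 − 0.04193×2.60×1400.4 = 20.50 mGal
Difference = 20.50 − (-109.00) = 129.50 mGal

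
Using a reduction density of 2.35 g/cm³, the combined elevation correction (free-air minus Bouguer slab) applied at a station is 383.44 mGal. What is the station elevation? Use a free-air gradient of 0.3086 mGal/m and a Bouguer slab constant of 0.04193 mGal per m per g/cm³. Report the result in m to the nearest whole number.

1825

Combined gradient = 0.3086 − 0.04193 × 2.35 = 0.2100645 mGal/m
h = 383.44 / 0.2100645 = 1825.34 m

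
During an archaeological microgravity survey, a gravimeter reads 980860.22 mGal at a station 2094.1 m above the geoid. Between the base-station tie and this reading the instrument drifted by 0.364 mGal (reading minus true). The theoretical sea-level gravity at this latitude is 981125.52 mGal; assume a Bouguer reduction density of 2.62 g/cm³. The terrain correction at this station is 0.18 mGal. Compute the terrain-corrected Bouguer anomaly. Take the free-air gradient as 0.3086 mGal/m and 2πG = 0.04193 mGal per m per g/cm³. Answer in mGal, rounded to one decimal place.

150.7

Drift-corrected reading = 980860.22 − (0.364) = 980859.856 mGal
Free-air correction = 0.3086 × 2094.1 = 646.24 mGal
Free-air anomaly = 980859.856 − 981125.52 + (646.24) = 380.576 mGal
Bouguer slab correction = 0.04193 × 2.62 × 2094.1 = 230.05 mGal
Simple Bouguer anomaly = 380.576 − (230.05) = 150.526 mGal
Complete Bouguer anomaly = 150.526 + 0.18 = 150.706 mGal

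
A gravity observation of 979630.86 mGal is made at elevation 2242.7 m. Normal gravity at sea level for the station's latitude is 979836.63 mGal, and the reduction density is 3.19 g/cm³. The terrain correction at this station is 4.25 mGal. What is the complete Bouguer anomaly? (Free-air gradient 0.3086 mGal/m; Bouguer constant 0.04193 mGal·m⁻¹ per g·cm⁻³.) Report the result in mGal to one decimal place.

190.6

Free-air correction = 0.3086 × 2242.7 = 692.10 mGal
Free-air anomaly = 979630.86 − 979836.63 + (692.10) = 486.33 mGal
Bouguer slab correction = 0.04193 × 3.19 × 2242.7 = 299.98 mGal
Simple Bouguer anomaly = 486.33 − (299.98) = 186.35 mGal
Complete Bouguer anomaly = 186.35 + 4.25 = 190.60 mGal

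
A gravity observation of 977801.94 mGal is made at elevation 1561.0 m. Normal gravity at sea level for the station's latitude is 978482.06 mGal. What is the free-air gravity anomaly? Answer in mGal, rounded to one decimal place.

-198.4

Free-air correction = 0.3086 × 1561.0 = 481.72 mGal
Free-air anomaly = 977801.94 − 978482.06 + (481.72) = -198.40 mGal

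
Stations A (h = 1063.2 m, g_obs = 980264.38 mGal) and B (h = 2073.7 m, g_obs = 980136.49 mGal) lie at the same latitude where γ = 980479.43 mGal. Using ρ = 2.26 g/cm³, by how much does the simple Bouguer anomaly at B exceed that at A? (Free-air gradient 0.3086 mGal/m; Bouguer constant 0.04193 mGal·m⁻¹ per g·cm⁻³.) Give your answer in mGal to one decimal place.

88.2

Δg_SB(A) = 980264.38 − 980479.43 + 0.3086×1063.2 − 0.04193×2.26×1063.2 = 12.30 mGal
Δg_SB(B) = 980136.49 − 980479.43 + 0.3086×2073.7 − 0.04193×2.26×2073.7 = 100.50 mGal
Difference = 100.50 − (12.30) = 88.20 mGal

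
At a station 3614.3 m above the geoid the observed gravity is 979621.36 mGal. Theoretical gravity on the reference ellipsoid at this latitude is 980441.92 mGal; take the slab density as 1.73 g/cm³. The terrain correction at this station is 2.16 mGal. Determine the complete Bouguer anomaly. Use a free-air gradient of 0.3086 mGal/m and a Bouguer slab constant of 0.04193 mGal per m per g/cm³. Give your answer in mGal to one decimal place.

34.8

Free-air correction = 0.3086 × 3614.3 = 1115.37 mGal
Free-air anomaly = 979621.36 − 980441.92 + (1115.37) = 294.81 mGal
Bouguer slab correction = 0.04193 × 1.73 × 3614.3 = 262.18 mGal
Simple Bouguer anomaly = 294.81 − (262.18) = 32.63 mGal
Complete Bouguer anomaly = 32.63 + 2.16 = 34.79 mGal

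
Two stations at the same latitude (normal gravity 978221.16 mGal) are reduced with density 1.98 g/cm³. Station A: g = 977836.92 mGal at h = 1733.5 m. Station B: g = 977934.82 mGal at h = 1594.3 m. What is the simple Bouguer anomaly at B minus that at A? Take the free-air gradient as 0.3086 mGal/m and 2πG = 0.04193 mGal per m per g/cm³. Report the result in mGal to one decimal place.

Δg_SB(A) = 977836.92 − 978221.16 + 0.3086×1733.5 − 0.04193×1.98×1733.5 = 6.80 mGal
Δg_SB(B) = 977934.82 − 978221.16 + 0.3086×1594.3 − 0.04193×1.98×1594.3 = 73.30 mGal
Difference = 73.30 − (6.80) = 66.50 mGal

66.5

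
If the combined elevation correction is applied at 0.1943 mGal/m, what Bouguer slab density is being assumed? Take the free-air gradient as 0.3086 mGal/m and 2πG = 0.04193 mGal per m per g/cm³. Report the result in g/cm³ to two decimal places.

0.1943 = 0.3086 − 0.04193 × ρ
ρ = (0.3086 − 0.1943) / 0.04193 = 2.73 g/cm³

2.73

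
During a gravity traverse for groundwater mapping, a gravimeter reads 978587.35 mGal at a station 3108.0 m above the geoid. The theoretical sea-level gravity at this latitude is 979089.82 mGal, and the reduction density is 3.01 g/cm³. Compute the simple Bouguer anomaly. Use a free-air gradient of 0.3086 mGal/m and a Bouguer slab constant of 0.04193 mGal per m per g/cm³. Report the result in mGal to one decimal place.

Free-air correction = 0.3086 × 3108.0 = 959.13 mGal
Free-air anomaly = 978587.35 − 979089.82 + (959.13) = 456.66 mGal
Bouguer slab correction = 0.04193 × 3.01 × 3108.0 = 392.26 mGal
Simple Bouguer anomaly = 456.66 − (392.26) = 64.40 mGal

64.4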